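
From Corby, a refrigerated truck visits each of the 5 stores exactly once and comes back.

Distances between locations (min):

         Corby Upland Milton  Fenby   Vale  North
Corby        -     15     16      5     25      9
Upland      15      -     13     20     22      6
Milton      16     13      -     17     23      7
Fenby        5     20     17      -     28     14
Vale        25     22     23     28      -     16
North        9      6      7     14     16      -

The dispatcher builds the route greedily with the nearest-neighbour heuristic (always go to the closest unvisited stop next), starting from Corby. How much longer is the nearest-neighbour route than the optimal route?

4 min longer than the optimal tour.

From Corby: Fenby=5, North=9, Upland=15, Milton=16, Vale=25 → choose Fenby (5).
From Fenby: North=14, Milton=17, Upland=20, Vale=28 → choose North (14).
From North: Upland=6, Milton=7, Vale=16 → choose Upland (6).
From Upland: Milton=13, Vale=22 → choose Milton (13).
From Milton: Vale=23 → choose Vale (23).
NN route Corby → Fenby → North → Upland → Milton → Vale → Corby costs 86.
Optimal: Corby → Upland → Vale → North → Milton → Fenby → Corby costs 82 (by enumerating all 60 distinct tours).
Excess = 86 − 82 = 4.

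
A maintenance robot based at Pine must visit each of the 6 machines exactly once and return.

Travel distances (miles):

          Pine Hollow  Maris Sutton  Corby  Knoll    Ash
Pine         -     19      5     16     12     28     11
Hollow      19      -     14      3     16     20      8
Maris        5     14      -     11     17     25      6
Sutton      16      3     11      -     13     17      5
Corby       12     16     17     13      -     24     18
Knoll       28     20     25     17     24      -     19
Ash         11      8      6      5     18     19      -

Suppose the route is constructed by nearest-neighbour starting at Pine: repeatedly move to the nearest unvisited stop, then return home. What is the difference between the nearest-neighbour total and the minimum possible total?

Pine: Maris=5, Ash=11, Corby=12, Sutton=16, Hollow=19, Knoll=28 ⇒ Maris
Maris: Ash=6, Sutton=11, Hollow=14, Corby=17, Knoll=25 ⇒ Ash
Ash: Sutton=5, Hollow=8, Corby=18, Knoll=19 ⇒ Sutton
Sutton: Hollow=3, Corby=13, Knoll=17 ⇒ Hollow
Hollow: Corby=16, Knoll=20 ⇒ Corby
Corby: Knoll=24 ⇒ Knoll
NN route Pine → Maris → Ash → Sutton → Hollow → Corby → Knoll → Pine costs 87.
Optimal: Pine → Maris → Ash → Hollow → Sutton → Knoll → Corby → Pine costs 75 (by enumerating all 360 distinct tours).
Excess = 87 − 75 = 12.

12 miles longer than the optimal tour.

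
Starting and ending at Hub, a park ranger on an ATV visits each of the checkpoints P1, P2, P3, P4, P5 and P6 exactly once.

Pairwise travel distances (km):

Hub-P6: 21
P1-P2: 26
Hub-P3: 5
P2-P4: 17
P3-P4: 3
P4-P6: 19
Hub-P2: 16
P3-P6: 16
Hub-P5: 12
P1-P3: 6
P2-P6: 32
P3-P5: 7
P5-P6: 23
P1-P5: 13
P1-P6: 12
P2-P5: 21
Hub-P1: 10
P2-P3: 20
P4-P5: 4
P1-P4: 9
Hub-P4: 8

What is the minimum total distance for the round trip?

There are 360 distinct closed tours to check (reversals are equivalent).
Hub→P1→P2→P3→P4→P5→P6→Hub: 10+26+20+3+4+23+21 = 107
Hub→P1→P2→P3→P4→P6→P5→Hub: 10+26+20+3+19+23+12 = 113
Hub→P1→P2→P3→P5→P4→P6→Hub: 10+26+20+7+4+19+21 = 107
Hub→P1→P2→P3→P5→P6→P4→Hub: 10+26+20+7+23+19+8 = 113
Hub→P1→P2→P3→P6→P4→P5→Hub: 10+26+20+16+19+4+12 = 107
Hub→P1→P2→P3→P6→P5→P4→Hub: 10+26+20+16+23+4+8 = 107
Hub→P1→P2→P4→P3→P5→P6→Hub: 10+26+17+3+7+23+21 = 107
Hub→P1→P2→P4→P3→P6→P5→Hub: 10+26+17+3+16+23+12 = 107
… (352 more)
Hub→P1→P6→P3→P4→P5→P2→Hub: 10+12+16+3+4+21+16 = 82  ← best
The minimum is 82.
One optimal route: Hub → P1 → P6 → P3 → P4 → P5 → P2 → Hub (or its reverse).

Shortest round trip = 82 km.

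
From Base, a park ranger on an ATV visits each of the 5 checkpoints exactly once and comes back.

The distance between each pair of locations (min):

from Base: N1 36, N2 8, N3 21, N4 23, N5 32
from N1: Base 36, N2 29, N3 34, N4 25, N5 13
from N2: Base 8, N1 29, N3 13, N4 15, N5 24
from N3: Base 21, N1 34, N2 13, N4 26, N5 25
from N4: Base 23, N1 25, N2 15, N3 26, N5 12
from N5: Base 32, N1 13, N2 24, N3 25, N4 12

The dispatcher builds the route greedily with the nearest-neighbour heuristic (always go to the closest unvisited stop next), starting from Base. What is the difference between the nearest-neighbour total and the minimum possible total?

Excess over optimum: 16 min.

From Base: N2=8, N3=21, N4=23, N5=32, N1=36 → choose N2 (8).
From N2: N3=13, N4=15, N5=24, N1=29 → choose N3 (13).
From N3: N5=25, N4=26, N1=34 → choose N5 (25).
From N5: N4=12, N1=13 → choose N4 (12).
From N4: N1=25 → choose N1 (25).
NN route Base → N2 → N3 → N5 → N4 → N1 → Base costs 119.
Optimal: Base → N2 → N3 → N1 → N5 → N4 → Base costs 103 (by enumerating all 60 distinct tours).
Excess = 119 − 103 = 16.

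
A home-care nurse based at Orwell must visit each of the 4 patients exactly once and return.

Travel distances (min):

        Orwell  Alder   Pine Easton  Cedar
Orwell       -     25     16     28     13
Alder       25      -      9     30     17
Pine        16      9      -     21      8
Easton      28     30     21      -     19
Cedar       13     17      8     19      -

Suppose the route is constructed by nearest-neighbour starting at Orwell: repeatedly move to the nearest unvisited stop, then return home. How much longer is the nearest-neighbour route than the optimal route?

The nearest-neighbour route is 1 min longer than optimal.

Orwell: Cedar=13, Pine=16, Alder=25, Easton=28 ⇒ Cedar
Cedar: Pine=8, Alder=17, Easton=19 ⇒ Pine
Pine: Alder=9, Easton=21 ⇒ Alder
Alder: Easton=30 ⇒ Easton
NN route Orwell → Cedar → Pine → Alder → Easton → Orwell costs 88.
Optimal: Orwell → Alder → Pine → Easton → Cedar → Orwell costs 87 (by enumerating all 12 distinct tours).
Excess = 88 − 87 = 1.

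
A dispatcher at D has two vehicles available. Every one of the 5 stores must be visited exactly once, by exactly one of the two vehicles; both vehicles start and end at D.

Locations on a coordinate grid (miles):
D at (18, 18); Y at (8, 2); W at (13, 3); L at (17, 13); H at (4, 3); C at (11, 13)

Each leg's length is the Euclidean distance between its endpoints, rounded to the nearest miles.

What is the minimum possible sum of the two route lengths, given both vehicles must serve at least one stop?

Minimum combined distance: 56 miles.

Check every non-empty split of the stops between the two vehicles; for each half take its own optimal tour:
  {Y} + {W, L, H, C}: 38 + 46 = 84
  {W} + {Y, L, H, C}: 32 + 44 = 76
  {Y, W} + {L, H, C}: 40 + 42 = 82
  {L} + {Y, W, H, C}: 10 + 46 = 56
  {Y, L} + {W, H, C}: 38 + 46 = 84
  {W, L} + {Y, H, C}: 32 + 44 = 76
  … (15 splits in total)
Best: vehicle 1 D → L → D = 10; vehicle 2 D → W → Y → H → C → D = 46; combined 56.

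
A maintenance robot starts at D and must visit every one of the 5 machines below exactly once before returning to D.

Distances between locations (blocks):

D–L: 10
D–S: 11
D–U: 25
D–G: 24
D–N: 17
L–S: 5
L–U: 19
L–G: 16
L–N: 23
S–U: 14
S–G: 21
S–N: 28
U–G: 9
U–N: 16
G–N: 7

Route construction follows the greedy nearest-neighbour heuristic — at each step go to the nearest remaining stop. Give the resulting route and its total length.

From D: distances to unvisited — L=10, S=11, N=17, G=24, U=25. Nearest is L (10).
From L: distances to unvisited — S=5, G=16, U=19, N=23. Nearest is S (5).
From S: distances to unvisited — U=14, G=21, N=28. Nearest is U (14).
From U: distances to unvisited — G=9, N=16. Nearest is G (9).
From G: distances to unvisited — N=7. Nearest is N (7).
Return N→D: 17.
Total = 10 + 5 + 14 + 9 + 7 + 17 = 62.

62 blocks along D → L → S → U → G → N → D.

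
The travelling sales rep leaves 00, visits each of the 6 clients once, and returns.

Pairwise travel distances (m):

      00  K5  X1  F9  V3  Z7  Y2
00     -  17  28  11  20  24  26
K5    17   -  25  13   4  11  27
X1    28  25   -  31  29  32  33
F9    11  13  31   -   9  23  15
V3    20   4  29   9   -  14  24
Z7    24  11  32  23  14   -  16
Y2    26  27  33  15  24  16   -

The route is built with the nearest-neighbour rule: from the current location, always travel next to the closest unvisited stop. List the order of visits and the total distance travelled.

112 m along 00 → F9 → V3 → K5 → Z7 → Y2 → X1 → 00.

00 → [F9:11 / K5:17 / V3:20 / Z7:24 / Y2:26 / X1:28] → F9 (11)
F9 → [V3:9 / K5:13 / Y2:15 / Z7:23 / X1:31] → V3 (9)
V3 → [K5:4 / Z7:14 / Y2:24 / X1:29] → K5 (4)
K5 → [Z7:11 / X1:25 / Y2:27] → Z7 (11)
Z7 → [Y2:16 / X1:32] → Y2 (16)
Y2 → [X1:33] → X1 (33)
Return X1→00: 28.
Total = 11 + 9 + 4 + 11 + 16 + 33 + 28 = 112.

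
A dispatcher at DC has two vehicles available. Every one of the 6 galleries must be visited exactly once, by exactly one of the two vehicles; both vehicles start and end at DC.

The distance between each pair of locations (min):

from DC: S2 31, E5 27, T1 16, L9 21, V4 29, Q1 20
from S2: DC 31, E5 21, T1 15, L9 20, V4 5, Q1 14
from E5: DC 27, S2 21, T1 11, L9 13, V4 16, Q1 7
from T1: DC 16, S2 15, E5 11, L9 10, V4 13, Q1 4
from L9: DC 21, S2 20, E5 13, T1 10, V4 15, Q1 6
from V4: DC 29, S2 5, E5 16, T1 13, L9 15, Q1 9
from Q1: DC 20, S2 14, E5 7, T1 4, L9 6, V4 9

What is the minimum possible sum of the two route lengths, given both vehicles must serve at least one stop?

Check every non-empty split of the stops between the two vehicles; for each half take its own optimal tour:
  {S2} + {E5, T1, L9, V4, Q1}: 62 + 79 = 141
  {E5} + {S2, T1, L9, V4, Q1}: 54 + 72 = 126
  {S2, E5} + {T1, L9, V4, Q1}: 79 + 65 = 144
  {T1} + {S2, E5, L9, V4, Q1}: 32 + 86 = 118
  {S2, T1} + {E5, L9, V4, Q1}: 62 + 79 = 141
  {E5, T1} + {S2, L9, V4, Q1}: 54 + 72 = 126
  … (31 splits in total)
Best: vehicle 1 DC → T1 → DC = 32; vehicle 2 DC → S2 → V4 → E5 → Q1 → L9 → DC = 86; combined 118.

Minimum combined distance: 118 min.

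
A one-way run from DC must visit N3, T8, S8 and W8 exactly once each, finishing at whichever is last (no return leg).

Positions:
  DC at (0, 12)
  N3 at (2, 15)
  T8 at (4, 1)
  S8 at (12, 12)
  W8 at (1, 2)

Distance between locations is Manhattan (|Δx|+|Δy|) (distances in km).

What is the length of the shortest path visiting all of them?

There are 4! = 24 possible orderings.
DC - N3 - T8 - S8 - W8: 5+16+19+21 = 61
DC - N3 - T8 - W8 - S8: 5+16+4+21 = 46
DC - N3 - S8 - T8 - W8: 5+13+19+4 = 41
DC - N3 - S8 - W8 - T8: 5+13+21+4 = 43
DC - N3 - W8 - T8 - S8: 5+14+4+19 = 42
DC - N3 - W8 - S8 - T8: 5+14+21+19 = 59
DC - T8 - N3 - S8 - W8: 15+16+13+21 = 65
DC - T8 - N3 - W8 - S8: 15+16+14+21 = 66
DC - T8 - S8 - N3 - W8: 15+19+13+14 = 61
DC - T8 - S8 - W8 - N3: 15+19+21+14 = 69
DC - T8 - W8 - N3 - S8: 15+4+14+13 = 46
DC - T8 - W8 - S8 - N3: 15+4+21+13 = 53
DC - S8 - N3 - T8 - W8: 12+13+16+4 = 45
DC - S8 - N3 - W8 - T8: 12+13+14+4 = 43
… (10 more)
The minimum is 41.
One shortest path: DC → N3 → S8 → T8 → W8.

Minimum one-way distance = 41 km.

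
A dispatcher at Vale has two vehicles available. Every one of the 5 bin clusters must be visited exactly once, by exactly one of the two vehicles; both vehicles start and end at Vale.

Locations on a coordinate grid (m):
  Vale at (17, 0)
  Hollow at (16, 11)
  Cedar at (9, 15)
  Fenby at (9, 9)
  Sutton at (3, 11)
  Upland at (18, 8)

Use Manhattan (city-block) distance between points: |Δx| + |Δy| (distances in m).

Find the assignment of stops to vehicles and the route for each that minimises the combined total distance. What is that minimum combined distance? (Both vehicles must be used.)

Check every non-empty split of the stops between the two vehicles; for each half take its own optimal tour:
  {Hollow} + {Cedar, Fenby, Sutton, Upland}: 24 + 60 = 84
  {Cedar} + {Hollow, Fenby, Sutton, Upland}: 46 + 52 = 98
  {Hollow, Cedar} + {Fenby, Sutton, Upland}: 46 + 52 = 98
  {Fenby} + {Hollow, Cedar, Sutton, Upland}: 34 + 60 = 94
  {Hollow, Fenby} + {Cedar, Sutton, Upland}: 38 + 60 = 98
  {Cedar, Fenby} + {Hollow, Sutton, Upland}: 46 + 52 = 98
  … (15 splits in total)
  {Hollow, Cedar, Fenby, Sutton} + {Upland}: 58 + 18 = 76  ← best
Best: vehicle 1 Vale → Hollow → Cedar → Sutton → Fenby → Vale = 58; vehicle 2 Vale → Upland → Vale = 18; combined 76.

76 m — the smallest possible combined total.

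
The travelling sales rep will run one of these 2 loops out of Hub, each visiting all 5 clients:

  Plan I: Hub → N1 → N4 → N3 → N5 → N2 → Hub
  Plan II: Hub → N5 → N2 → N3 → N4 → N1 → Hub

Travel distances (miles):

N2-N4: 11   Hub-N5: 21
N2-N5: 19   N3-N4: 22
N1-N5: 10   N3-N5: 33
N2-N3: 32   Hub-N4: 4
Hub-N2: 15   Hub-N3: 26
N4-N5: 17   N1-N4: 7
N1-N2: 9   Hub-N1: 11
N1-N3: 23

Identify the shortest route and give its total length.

Plan I: 11 + 7 + 22 + 33 + 19 + 15 = 107
Plan II: 21 + 19 + 32 + 22 + 7 + 11 = 112

Shortest is Plan I, total 107 miles.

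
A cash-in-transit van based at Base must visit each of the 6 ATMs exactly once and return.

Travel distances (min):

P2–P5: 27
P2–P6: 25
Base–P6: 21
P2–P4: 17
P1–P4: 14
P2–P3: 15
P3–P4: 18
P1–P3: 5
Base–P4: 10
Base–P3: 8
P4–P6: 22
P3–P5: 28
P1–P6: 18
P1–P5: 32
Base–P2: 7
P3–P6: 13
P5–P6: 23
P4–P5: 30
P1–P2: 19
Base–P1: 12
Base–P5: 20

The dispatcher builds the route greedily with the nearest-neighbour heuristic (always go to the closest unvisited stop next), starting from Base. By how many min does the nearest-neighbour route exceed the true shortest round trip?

Base: P2=7, P3=8, P4=10, P1=12, P5=20, P6=21 ⇒ P2
P2: P3=15, P4=17, P1=19, P6=25, P5=27 ⇒ P3
P3: P1=5, P6=13, P4=18, P5=28 ⇒ P1
P1: P4=14, P6=18, P5=32 ⇒ P4
P4: P6=22, P5=30 ⇒ P6
P6: P5=23 ⇒ P5
NN route Base → P2 → P3 → P1 → P4 → P6 → P5 → Base costs 106.
Optimal: Base → P2 → P4 → P1 → P3 → P6 → P5 → Base costs 99 (by enumerating all 360 distinct tours).
Excess = 106 − 99 = 7.

Excess over optimum: 7 min.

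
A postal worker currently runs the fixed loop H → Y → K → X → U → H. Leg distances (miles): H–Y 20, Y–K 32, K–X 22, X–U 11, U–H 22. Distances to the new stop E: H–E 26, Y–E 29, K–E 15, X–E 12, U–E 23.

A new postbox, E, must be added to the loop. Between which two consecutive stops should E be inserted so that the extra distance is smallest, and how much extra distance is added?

Minimum extra distance: 5 miles, inserting E between K and X.

Insertion cost between consecutive stops i–j is d(i,E) + d(E,j) − d(i,j):
  between H and Y: 26 + 29 − 20 = 35
  between Y and K: 29 + 15 − 32 = 12
  between K and X: 15 + 12 − 22 = 5
  between X and U: 12 + 23 − 11 = 24
  between U and H: 23 + 26 − 22 = 27
Cheapest insertion is between K and X, adding 5.
New total = 107 + 5 = 112.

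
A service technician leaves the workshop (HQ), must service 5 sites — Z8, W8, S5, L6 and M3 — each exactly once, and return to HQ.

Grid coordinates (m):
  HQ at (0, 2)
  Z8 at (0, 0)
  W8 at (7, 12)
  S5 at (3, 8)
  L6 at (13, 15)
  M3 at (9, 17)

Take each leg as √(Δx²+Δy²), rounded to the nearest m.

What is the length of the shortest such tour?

There are 60 distinct closed tours to check (reversals are equivalent).
HQ→Z8→W8→S5→L6→M3→HQ: 2+14+6+12+4+17 = 55
HQ→Z8→W8→S5→M3→L6→HQ: 2+14+6+11+4+18 = 55
HQ→Z8→W8→L6→S5→M3→HQ: 2+14+7+12+11+17 = 63
HQ→Z8→W8→L6→M3→S5→HQ: 2+14+7+4+11+7 = 45
HQ→Z8→W8→M3→S5→L6→HQ: 2+14+5+11+12+18 = 62
HQ→Z8→W8→M3→L6→S5→HQ: 2+14+5+4+12+7 = 44
HQ→Z8→S5→W8→L6→M3→HQ: 2+9+6+7+4+17 = 45
HQ→Z8→S5→W8→M3→L6→HQ: 2+9+6+5+4+18 = 44
HQ→Z8→S5→L6→W8→M3→HQ: 2+9+12+7+5+17 = 52
HQ→Z8→S5→L6→M3→W8→HQ: 2+9+12+4+5+12 = 44
HQ→Z8→S5→M3→W8→L6→HQ: 2+9+11+5+7+18 = 52
HQ→Z8→S5→M3→L6→W8→HQ: 2+9+11+4+7+12 = 45
HQ→Z8→L6→W8→S5→M3→HQ: 2+20+7+6+11+17 = 63
HQ→Z8→L6→W8→M3→S5→HQ: 2+20+7+5+11+7 = 52
… (46 more)
The minimum is 44.
One optimal route: HQ → Z8 → W8 → M3 → L6 → S5 → HQ (or its reverse).

44 m — the shortest possible round trip.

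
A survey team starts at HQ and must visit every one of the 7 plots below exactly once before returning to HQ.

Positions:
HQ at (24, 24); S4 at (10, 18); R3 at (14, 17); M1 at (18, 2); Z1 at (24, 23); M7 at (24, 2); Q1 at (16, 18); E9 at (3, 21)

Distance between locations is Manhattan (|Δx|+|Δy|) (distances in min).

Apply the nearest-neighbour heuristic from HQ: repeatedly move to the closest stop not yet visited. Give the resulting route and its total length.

HQ → [Z1:1 / Q1:14 / R3:17 / S4:20 / M7:22 / E9:24 / M1:28] → Z1 (1)
Z1 → [Q1:13 / R3:16 / S4:19 / M7:21 / E9:23 / M1:27] → Q1 (13)
Q1 → [R3:3 / S4:6 / E9:16 / M1:18 / M7:24] → R3 (3)
R3 → [S4:5 / E9:15 / M1:19 / M7:25] → S4 (5)
S4 → [E9:10 / M1:24 / M7:30] → E9 (10)
E9 → [M1:34 / M7:40] → M1 (34)
M1 → [M7:6] → M7 (6)
Return M7→HQ: 22.
Total = 1 + 13 + 3 + 5 + 10 + 34 + 6 + 22 = 94.

Total distance 94 min via the nearest-neighbour route HQ → Z1 → Q1 → R3 → S4 → E9 → M1 → M7 → HQ.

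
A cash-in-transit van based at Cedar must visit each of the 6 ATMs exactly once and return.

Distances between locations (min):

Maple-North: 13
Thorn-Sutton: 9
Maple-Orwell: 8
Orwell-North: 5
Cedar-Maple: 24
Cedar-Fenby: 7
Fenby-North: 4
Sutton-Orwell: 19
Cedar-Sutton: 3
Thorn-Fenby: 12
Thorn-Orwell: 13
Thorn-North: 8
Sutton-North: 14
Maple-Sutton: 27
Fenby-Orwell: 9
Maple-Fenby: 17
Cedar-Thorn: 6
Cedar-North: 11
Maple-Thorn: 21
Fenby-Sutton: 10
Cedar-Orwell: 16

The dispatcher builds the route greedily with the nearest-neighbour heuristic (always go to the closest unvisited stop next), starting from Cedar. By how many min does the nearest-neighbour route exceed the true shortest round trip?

8 min longer than the optimal tour.

Cedar: Sutton=3, Thorn=6, Fenby=7, North=11, Orwell=16, Maple=24 ⇒ Sutton
Sutton: Thorn=9, Fenby=10, North=14, Orwell=19, Maple=27 ⇒ Thorn
Thorn: North=8, Fenby=12, Orwell=13, Maple=21 ⇒ North
North: Fenby=4, Orwell=5, Maple=13 ⇒ Fenby
Fenby: Orwell=9, Maple=17 ⇒ Orwell
Orwell: Maple=8 ⇒ Maple
NN route Cedar → Sutton → Thorn → North → Fenby → Orwell → Maple → Cedar costs 65.
Optimal: Cedar → Thorn → Maple → Orwell → North → Fenby → Sutton → Cedar costs 57 (by enumerating all 360 distinct tours).
Excess = 65 − 57 = 8.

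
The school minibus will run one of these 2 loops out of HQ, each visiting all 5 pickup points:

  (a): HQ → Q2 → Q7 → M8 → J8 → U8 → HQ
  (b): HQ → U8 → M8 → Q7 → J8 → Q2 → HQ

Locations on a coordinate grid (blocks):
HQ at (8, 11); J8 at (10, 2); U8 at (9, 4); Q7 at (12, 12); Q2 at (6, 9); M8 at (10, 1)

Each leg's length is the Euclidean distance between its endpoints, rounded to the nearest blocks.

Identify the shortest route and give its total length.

31 blocks — (a) is the shortest.

(a): 3 + 7 + 11 + 1 + 2 + 7 = 31
(b): 7 + 3 + 11 + 10 + 8 + 3 = 42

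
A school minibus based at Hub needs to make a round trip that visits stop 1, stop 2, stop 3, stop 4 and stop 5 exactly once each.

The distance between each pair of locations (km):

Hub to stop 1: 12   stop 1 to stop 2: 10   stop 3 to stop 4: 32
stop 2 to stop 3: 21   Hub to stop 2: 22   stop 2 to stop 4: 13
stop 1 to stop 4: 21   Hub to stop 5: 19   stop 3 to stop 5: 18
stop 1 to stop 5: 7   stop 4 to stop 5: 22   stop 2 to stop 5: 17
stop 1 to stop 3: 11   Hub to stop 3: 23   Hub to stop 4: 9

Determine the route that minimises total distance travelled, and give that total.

80 km — the shortest possible round trip.

There are 60 distinct closed tours to check (reversals are equivalent).
Hub - stop 1 - stop 2 - stop 3 - stop 4 - stop 5 - Hub: 12+10+21+32+22+19 = 116
Hub - stop 1 - stop 2 - stop 3 - stop 5 - stop 4 - Hub: 12+10+21+18+22+9 = 92
Hub - stop 1 - stop 2 - stop 4 - stop 3 - stop 5 - Hub: 12+10+13+32+18+19 = 104
Hub - stop 1 - stop 2 - stop 4 - stop 5 - stop 3 - Hub: 12+10+13+22+18+23 = 98
Hub - stop 1 - stop 2 - stop 5 - stop 3 - stop 4 - Hub: 12+10+17+18+32+9 = 98
Hub - stop 1 - stop 2 - stop 5 - stop 4 - stop 3 - Hub: 12+10+17+22+32+23 = 116
Hub - stop 1 - stop 3 - stop 2 - stop 4 - stop 5 - Hub: 12+11+21+13+22+19 = 98
Hub - stop 1 - stop 3 - stop 2 - stop 5 - stop 4 - Hub: 12+11+21+17+22+9 = 92
Hub - stop 1 - stop 3 - stop 4 - stop 2 - stop 5 - Hub: 12+11+32+13+17+19 = 104
Hub - stop 1 - stop 3 - stop 4 - stop 5 - stop 2 - Hub: 12+11+32+22+17+22 = 116
Hub - stop 1 - stop 3 - stop 5 - stop 2 - stop 4 - Hub: 12+11+18+17+13+9 = 80
Hub - stop 1 - stop 3 - stop 5 - stop 4 - stop 2 - Hub: 12+11+18+22+13+22 = 98
Hub - stop 1 - stop 4 - stop 2 - stop 3 - stop 5 - Hub: 12+21+13+21+18+19 = 104
Hub - stop 1 - stop 4 - stop 2 - stop 5 - stop 3 - Hub: 12+21+13+17+18+23 = 104
… (46 more)
The minimum is 80.
One optimal route: Hub → stop 1 → stop 3 → stop 5 → stop 2 → stop 4 → Hub (or its reverse).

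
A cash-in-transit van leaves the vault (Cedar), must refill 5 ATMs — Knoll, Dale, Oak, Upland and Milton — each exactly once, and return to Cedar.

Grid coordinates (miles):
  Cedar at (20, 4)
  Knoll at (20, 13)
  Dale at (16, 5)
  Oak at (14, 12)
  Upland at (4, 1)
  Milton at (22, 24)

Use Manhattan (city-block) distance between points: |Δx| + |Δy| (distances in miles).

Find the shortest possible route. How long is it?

84 miles — the shortest possible round trip.

There are 60 distinct closed tours to check (reversals are equivalent).
Cedar → Knoll → Dale → Oak → Upland → Milton → Cedar: 9+12+9+21+41+22 = 114
Cedar → Knoll → Dale → Oak → Milton → Upland → Cedar: 9+12+9+20+41+19 = 110
Cedar → Knoll → Dale → Upland → Oak → Milton → Cedar: 9+12+16+21+20+22 = 100
Cedar → Knoll → Dale → Upland → Milton → Oak → Cedar: 9+12+16+41+20+14 = 112
Cedar → Knoll → Dale → Milton → Oak → Upland → Cedar: 9+12+25+20+21+19 = 106
Cedar → Knoll → Dale → Milton → Upland → Oak → Cedar: 9+12+25+41+21+14 = 122
Cedar → Knoll → Oak → Dale → Upland → Milton → Cedar: 9+7+9+16+41+22 = 104
Cedar → Knoll → Oak → Dale → Milton → Upland → Cedar: 9+7+9+25+41+19 = 110
Cedar → Knoll → Oak → Upland → Dale → Milton → Cedar: 9+7+21+16+25+22 = 100
Cedar → Knoll → Oak → Upland → Milton → Dale → Cedar: 9+7+21+41+25+5 = 108
Cedar → Knoll → Oak → Milton → Dale → Upland → Cedar: 9+7+20+25+16+19 = 96
Cedar → Knoll → Oak → Milton → Upland → Dale → Cedar: 9+7+20+41+16+5 = 98
Cedar → Knoll → Upland → Dale → Oak → Milton → Cedar: 9+28+16+9+20+22 = 104
Cedar → Knoll → Upland → Dale → Milton → Oak → Cedar: 9+28+16+25+20+14 = 112
… (46 more)
Cedar → Knoll → Milton → Oak → Upland → Dale → Cedar: 9+13+20+21+16+5 = 84  ← best
The minimum is 84.
One optimal route: Cedar → Knoll → Milton → Oak → Upland → Dale → Cedar (or its reverse).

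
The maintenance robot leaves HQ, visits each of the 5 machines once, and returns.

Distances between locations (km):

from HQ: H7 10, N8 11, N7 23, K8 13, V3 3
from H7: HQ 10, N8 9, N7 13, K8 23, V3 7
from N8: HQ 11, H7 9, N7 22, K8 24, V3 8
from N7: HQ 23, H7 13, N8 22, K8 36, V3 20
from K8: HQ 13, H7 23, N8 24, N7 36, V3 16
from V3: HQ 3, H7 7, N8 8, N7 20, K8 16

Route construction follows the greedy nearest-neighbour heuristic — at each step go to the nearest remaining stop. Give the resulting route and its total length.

From HQ: distances to unvisited — V3=3, H7=10, N8=11, K8=13, N7=23. Nearest is V3 (3).
From V3: distances to unvisited — H7=7, N8=8, K8=16, N7=20. Nearest is H7 (7).
From H7: distances to unvisited — N8=9, N7=13, K8=23. Nearest is N8 (9).
From N8: distances to unvisited — N7=22, K8=24. Nearest is N7 (22).
From N7: distances to unvisited — K8=36. Nearest is K8 (36).
Return K8→HQ: 13.
Total = 3 + 7 + 9 + 22 + 36 + 13 = 90.

Total distance 90 km via the nearest-neighbour route HQ → V3 → H7 → N8 → N7 → K8 → HQ.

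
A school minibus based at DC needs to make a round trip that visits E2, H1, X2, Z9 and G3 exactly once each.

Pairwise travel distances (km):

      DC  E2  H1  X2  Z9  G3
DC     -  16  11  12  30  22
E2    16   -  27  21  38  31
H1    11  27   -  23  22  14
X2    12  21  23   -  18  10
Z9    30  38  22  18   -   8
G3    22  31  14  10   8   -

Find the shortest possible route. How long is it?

Shortest round trip = 88 km.

With 5 stops there are 5!/2 = 60 distinct round trips (a route and its reverse cost the same).
DC - E2 - H1 - X2 - Z9 - G3 - DC: 16+27+23+18+8+22 = 114
DC - E2 - H1 - X2 - G3 - Z9 - DC: 16+27+23+10+8+30 = 114
DC - E2 - H1 - Z9 - X2 - G3 - DC: 16+27+22+18+10+22 = 115
DC - E2 - H1 - Z9 - G3 - X2 - DC: 16+27+22+8+10+12 = 95
DC - E2 - H1 - G3 - X2 - Z9 - DC: 16+27+14+10+18+30 = 115
DC - E2 - H1 - G3 - Z9 - X2 - DC: 16+27+14+8+18+12 = 95
DC - E2 - X2 - H1 - Z9 - G3 - DC: 16+21+23+22+8+22 = 112
DC - E2 - X2 - H1 - G3 - Z9 - DC: 16+21+23+14+8+30 = 112
DC - E2 - X2 - Z9 - H1 - G3 - DC: 16+21+18+22+14+22 = 113
DC - E2 - X2 - Z9 - G3 - H1 - DC: 16+21+18+8+14+11 = 88
DC - E2 - X2 - G3 - H1 - Z9 - DC: 16+21+10+14+22+30 = 113
DC - E2 - X2 - G3 - Z9 - H1 - DC: 16+21+10+8+22+11 = 88
DC - E2 - Z9 - H1 - X2 - G3 - DC: 16+38+22+23+10+22 = 131
DC - E2 - Z9 - H1 - G3 - X2 - DC: 16+38+22+14+10+12 = 112
… (46 more)
The minimum is 88.
One optimal route: DC → E2 → X2 → Z9 → G3 → H1 → DC (or its reverse).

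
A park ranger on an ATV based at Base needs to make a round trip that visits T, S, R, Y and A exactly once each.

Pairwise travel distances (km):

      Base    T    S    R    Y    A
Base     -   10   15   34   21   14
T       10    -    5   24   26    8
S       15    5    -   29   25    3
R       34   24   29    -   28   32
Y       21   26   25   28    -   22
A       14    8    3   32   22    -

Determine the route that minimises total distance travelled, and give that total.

There are 60 distinct closed tours to check (reversals are equivalent).
Base-T-S-R-Y-A-Base: 10+5+29+28+22+14 = 108
Base-T-S-R-A-Y-Base: 10+5+29+32+22+21 = 119
Base-T-S-Y-R-A-Base: 10+5+25+28+32+14 = 114
Base-T-S-Y-A-R-Base: 10+5+25+22+32+34 = 128
Base-T-S-A-R-Y-Base: 10+5+3+32+28+21 = 99
Base-T-S-A-Y-R-Base: 10+5+3+22+28+34 = 102
Base-T-R-S-Y-A-Base: 10+24+29+25+22+14 = 124
Base-T-R-S-A-Y-Base: 10+24+29+3+22+21 = 109
Base-T-R-Y-S-A-Base: 10+24+28+25+3+14 = 104
Base-T-R-Y-A-S-Base: 10+24+28+22+3+15 = 102
Base-T-R-A-S-Y-Base: 10+24+32+3+25+21 = 115
Base-T-R-A-Y-S-Base: 10+24+32+22+25+15 = 128
Base-T-Y-S-R-A-Base: 10+26+25+29+32+14 = 136
Base-T-Y-S-A-R-Base: 10+26+25+3+32+34 = 130
… (46 more)
Base-Y-R-T-S-A-Base: 21+28+24+5+3+14 = 95  ← best
The minimum is 95.
One optimal route: Base → Y → R → T → S → A → Base (or its reverse).

Minimum total distance: 95 km.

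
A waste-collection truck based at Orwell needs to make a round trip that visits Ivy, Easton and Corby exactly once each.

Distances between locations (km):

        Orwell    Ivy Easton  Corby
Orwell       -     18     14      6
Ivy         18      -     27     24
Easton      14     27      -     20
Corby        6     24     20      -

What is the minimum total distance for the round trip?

Shortest round trip = 71 km.

There are 3 distinct closed tours to check (reversals are equivalent).
Orwell → Ivy → Easton → Corby → Orwell: 18+27+20+6 = 71
Orwell → Ivy → Corby → Easton → Orwell: 18+24+20+14 = 76
Orwell → Easton → Ivy → Corby → Orwell: 14+27+24+6 = 71
The minimum is 71.
One optimal route: Orwell → Ivy → Easton → Corby → Orwell (or its reverse).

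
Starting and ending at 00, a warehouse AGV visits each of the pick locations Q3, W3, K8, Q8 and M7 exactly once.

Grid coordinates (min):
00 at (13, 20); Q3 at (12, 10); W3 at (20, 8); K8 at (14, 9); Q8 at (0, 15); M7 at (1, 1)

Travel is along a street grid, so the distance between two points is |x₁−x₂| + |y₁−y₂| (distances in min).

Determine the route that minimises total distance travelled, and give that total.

Shortest round trip = 80 min.

With 5 stops there are 5!/2 = 60 distinct round trips (a route and its reverse cost the same).
00→Q3→W3→K8→Q8→M7→00: 11+10+7+20+15+31 = 94
00→Q3→W3→K8→M7→Q8→00: 11+10+7+21+15+18 = 82
00→Q3→W3→Q8→K8→M7→00: 11+10+27+20+21+31 = 120
00→Q3→W3→Q8→M7→K8→00: 11+10+27+15+21+12 = 96
00→Q3→W3→M7→K8→Q8→00: 11+10+26+21+20+18 = 106
00→Q3→W3→M7→Q8→K8→00: 11+10+26+15+20+12 = 94
00→Q3→K8→W3→Q8→M7→00: 11+3+7+27+15+31 = 94
00→Q3→K8→W3→M7→Q8→00: 11+3+7+26+15+18 = 80
00→Q3→K8→Q8→W3→M7→00: 11+3+20+27+26+31 = 118
00→Q3→K8→Q8→M7→W3→00: 11+3+20+15+26+19 = 94
00→Q3→K8→M7→W3→Q8→00: 11+3+21+26+27+18 = 106
00→Q3→K8→M7→Q8→W3→00: 11+3+21+15+27+19 = 96
00→Q3→Q8→W3→K8→M7→00: 11+17+27+7+21+31 = 114
00→Q3→Q8→W3→M7→K8→00: 11+17+27+26+21+12 = 114
… (46 more)
The minimum is 80.
One optimal route: 00 → Q3 → K8 → W3 → M7 → Q8 → 00 (or its reverse).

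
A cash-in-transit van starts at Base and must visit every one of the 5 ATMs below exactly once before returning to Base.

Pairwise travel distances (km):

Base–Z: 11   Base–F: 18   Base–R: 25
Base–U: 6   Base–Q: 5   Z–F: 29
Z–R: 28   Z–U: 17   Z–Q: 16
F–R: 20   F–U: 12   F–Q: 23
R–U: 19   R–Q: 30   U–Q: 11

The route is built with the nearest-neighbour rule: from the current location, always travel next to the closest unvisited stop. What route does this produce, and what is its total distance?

From Base: distances to unvisited — Q=5, U=6, Z=11, F=18, R=25. Nearest is Q (5).
From Q: distances to unvisited — U=11, Z=16, F=23, R=30. Nearest is U (11).
From U: distances to unvisited — F=12, Z=17, R=19. Nearest is F (12).
From F: distances to unvisited — R=20, Z=29. Nearest is R (20).
From R: distances to unvisited — Z=28. Nearest is Z (28).
Return Z→Base: 11.
Total = 5 + 11 + 12 + 20 + 28 + 11 = 87.

87 km along Base → Q → U → F → R → Z → Base.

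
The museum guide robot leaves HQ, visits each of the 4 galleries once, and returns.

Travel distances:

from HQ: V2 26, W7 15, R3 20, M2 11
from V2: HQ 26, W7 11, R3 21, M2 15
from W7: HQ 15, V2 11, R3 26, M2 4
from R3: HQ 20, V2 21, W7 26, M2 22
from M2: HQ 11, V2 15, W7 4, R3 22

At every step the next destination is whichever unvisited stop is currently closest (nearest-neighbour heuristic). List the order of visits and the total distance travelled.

HQ → [M2:11 / W7:15 / R3:20 / V2:26] → M2 (11)
M2 → [W7:4 / V2:15 / R3:22] → W7 (4)
W7 → [V2:11 / R3:26] → V2 (11)
V2 → [R3:21] → R3 (21)
Return R3→HQ: 20.
Total = 11 + 4 + 11 + 21 + 20 = 67.

Total distance 67 via the nearest-neighbour route HQ → M2 → W7 → V2 → R3 → HQ.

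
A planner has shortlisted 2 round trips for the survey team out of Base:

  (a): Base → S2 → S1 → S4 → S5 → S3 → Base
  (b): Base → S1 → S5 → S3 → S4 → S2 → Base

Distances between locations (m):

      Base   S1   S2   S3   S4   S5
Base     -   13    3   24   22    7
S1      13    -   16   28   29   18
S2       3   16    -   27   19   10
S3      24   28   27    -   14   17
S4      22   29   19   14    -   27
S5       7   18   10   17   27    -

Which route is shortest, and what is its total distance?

(a): 3 + 16 + 29 + 27 + 17 + 24 = 116
(b): 13 + 18 + 17 + 14 + 19 + 3 = 84

Shortest is (b), total 84 m.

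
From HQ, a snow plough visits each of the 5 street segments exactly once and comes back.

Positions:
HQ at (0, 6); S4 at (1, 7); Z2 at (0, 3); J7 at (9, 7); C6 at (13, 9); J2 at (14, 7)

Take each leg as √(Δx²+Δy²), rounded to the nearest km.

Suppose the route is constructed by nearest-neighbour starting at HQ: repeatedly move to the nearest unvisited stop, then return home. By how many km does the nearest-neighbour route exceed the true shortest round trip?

From HQ: S4=1, Z2=3, J7=9, C6=13, J2=14 → choose S4 (1).
From S4: Z2=4, J7=8, C6=12, J2=13 → choose Z2 (4).
From Z2: J7=10, C6=14, J2=15 → choose J7 (10).
From J7: C6=4, J2=5 → choose C6 (4).
From C6: J2=2 → choose J2 (2).
NN route HQ → S4 → Z2 → J7 → C6 → J2 → HQ costs 35.
Optimal: HQ → S4 → J7 → C6 → J2 → Z2 → HQ costs 33 (by enumerating all 60 distinct tours).
Excess = 35 − 33 = 2.

Excess over optimum: 2 km.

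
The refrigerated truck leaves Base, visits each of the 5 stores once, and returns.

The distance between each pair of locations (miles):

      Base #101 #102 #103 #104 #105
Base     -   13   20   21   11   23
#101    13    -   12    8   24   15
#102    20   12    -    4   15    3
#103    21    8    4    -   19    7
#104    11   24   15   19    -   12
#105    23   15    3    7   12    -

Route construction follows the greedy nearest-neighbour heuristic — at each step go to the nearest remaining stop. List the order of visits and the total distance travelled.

At Base the remaining stops are #104 11, #101 13, #102 20, #103 21, #105 23; go to #104.
At #104 the remaining stops are #105 12, #102 15, #103 19, #101 24; go to #105.
At #105 the remaining stops are #102 3, #103 7, #101 15; go to #102.
At #102 the remaining stops are #103 4, #101 12; go to #103.
At #103 the remaining stops are #101 8; go to #101.
Return #101→Base: 13.
Total = 11 + 12 + 3 + 4 + 8 + 13 = 51.

Nearest-neighbour total = 51 miles; route Base → #104 → #105 → #102 → #103 → #101 → Base.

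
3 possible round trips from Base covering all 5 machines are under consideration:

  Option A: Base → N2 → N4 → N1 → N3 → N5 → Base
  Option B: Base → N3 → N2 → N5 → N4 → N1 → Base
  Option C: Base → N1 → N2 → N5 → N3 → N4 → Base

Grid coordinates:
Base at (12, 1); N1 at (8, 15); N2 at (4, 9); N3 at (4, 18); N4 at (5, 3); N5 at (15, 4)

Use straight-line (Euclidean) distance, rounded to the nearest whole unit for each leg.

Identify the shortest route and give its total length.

Option A: 11 + 6 + 12 + 5 + 18 + 4 = 56
Option B: 19 + 9 + 12 + 10 + 12 + 15 = 77
Option C: 15 + 7 + 12 + 18 + 15 + 7 = 74

56 — Option A is the shortest.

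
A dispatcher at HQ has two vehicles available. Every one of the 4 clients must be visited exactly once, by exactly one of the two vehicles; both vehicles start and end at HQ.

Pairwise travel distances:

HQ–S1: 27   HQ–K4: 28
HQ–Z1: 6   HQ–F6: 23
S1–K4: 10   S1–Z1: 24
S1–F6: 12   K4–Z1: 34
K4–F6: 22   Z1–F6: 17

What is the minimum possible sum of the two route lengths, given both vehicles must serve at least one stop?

Try each way of splitting the stops between the two vehicles (each non-empty) and, for each split, find the best tour for each vehicle:
  {S1} + {K4, Z1, F6}: 54 + 73 = 127
  {K4} + {S1, Z1, F6}: 56 + 62 = 118
  {S1, K4} + {Z1, F6}: 65 + 46 = 111
  {Z1} + {S1, K4, F6}: 12 + 73 = 85
  {S1, Z1} + {K4, F6}: 57 + 73 = 130
  {K4, Z1} + {S1, F6}: 68 + 62 = 130
  … (7 splits in total)
Best: vehicle 1 HQ → Z1 → HQ = 12; vehicle 2 HQ → K4 → S1 → F6 → HQ = 73; combined 85.

Minimum combined distance: 85.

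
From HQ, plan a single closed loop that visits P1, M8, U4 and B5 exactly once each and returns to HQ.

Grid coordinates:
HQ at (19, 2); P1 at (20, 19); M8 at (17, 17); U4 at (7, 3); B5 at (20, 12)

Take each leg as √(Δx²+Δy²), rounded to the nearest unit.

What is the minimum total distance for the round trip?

Minimum total distance: 50.

HQ→P1→M8→U4→B5→HQ: 17+4+17+16+10 = 64
HQ→P1→M8→B5→U4→HQ: 17+4+6+16+12 = 55
HQ→P1→U4→M8→B5→HQ: 17+21+17+6+10 = 71
HQ→P1→U4→B5→M8→HQ: 17+21+16+6+15 = 75
HQ→P1→B5→M8→U4→HQ: 17+7+6+17+12 = 59
HQ→P1→B5→U4→M8→HQ: 17+7+16+17+15 = 72
HQ→M8→P1→U4→B5→HQ: 15+4+21+16+10 = 66
HQ→M8→P1→B5→U4→HQ: 15+4+7+16+12 = 54
HQ→M8→U4→P1→B5→HQ: 15+17+21+7+10 = 70
HQ→M8→B5→P1→U4→HQ: 15+6+7+21+12 = 61
HQ→U4→P1→M8→B5→HQ: 12+21+4+6+10 = 53
HQ→U4→M8→P1→B5→HQ: 12+17+4+7+10 = 50
The minimum is 50.
One optimal route: HQ → U4 → M8 → P1 → B5 → HQ (or its reverse).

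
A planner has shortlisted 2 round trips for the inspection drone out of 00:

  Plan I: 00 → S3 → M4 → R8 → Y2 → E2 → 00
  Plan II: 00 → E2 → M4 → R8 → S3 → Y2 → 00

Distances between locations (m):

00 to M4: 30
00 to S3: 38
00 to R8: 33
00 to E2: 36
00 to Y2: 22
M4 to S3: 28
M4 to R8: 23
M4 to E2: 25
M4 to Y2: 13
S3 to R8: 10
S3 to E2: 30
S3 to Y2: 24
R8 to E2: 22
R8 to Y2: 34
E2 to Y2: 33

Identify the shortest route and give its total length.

140 m — Plan II is the shortest.

Plan I: 38 + 28 + 23 + 34 + 33 + 36 = 192
Plan II: 36 + 25 + 23 + 10 + 24 + 22 = 140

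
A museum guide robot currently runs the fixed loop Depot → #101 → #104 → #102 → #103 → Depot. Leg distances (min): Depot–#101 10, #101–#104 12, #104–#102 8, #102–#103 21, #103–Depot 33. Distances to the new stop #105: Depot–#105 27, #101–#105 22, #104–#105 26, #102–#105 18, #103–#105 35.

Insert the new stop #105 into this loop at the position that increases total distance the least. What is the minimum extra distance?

Insertion cost between consecutive stops i–j is d(i,#105) + d(#105,j) − d(i,j):
  between Depot and #101: 27 + 22 − 10 = 39
  between #101 and #104: 22 + 26 − 12 = 36
  between #104 and #102: 26 + 18 − 8 = 36
  between #102 and #103: 18 + 35 − 21 = 32
  between #103 and Depot: 35 + 27 − 33 = 29
Cheapest insertion is between #103 and Depot, adding 29.
New total = 84 + 29 = 113.

Minimum extra distance: 29 min, inserting #105 between #103 and Depot.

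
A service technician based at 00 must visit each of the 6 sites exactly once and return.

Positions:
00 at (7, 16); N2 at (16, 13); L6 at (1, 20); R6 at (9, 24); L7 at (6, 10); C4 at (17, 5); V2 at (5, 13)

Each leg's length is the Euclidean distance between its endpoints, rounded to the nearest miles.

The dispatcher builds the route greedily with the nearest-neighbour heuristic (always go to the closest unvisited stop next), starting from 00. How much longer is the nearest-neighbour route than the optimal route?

00: V2=4, L7=6, L6=7, R6=8, N2=9, C4=15 ⇒ V2
V2: L7=3, L6=8, N2=11, R6=12, C4=14 ⇒ L7
L7: N2=10, L6=11, C4=12, R6=14 ⇒ N2
N2: C4=8, R6=13, L6=17 ⇒ C4
C4: R6=21, L6=22 ⇒ R6
R6: L6=9 ⇒ L6
NN route 00 → V2 → L7 → N2 → C4 → R6 → L6 → 00 costs 62.
Optimal: 00 → L6 → R6 → N2 → C4 → L7 → V2 → 00 costs 56 (by enumerating all 360 distinct tours).
Excess = 62 − 56 = 6.

The nearest-neighbour route is 6 miles longer than optimal.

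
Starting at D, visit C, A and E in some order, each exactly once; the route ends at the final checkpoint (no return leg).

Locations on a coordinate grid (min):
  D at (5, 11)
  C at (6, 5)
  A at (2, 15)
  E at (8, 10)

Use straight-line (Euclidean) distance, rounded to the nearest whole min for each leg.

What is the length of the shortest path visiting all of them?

There are 3! = 6 possible orderings.
D → C → A → E: 6+11+8 = 25
D → C → E → A: 6+5+8 = 19
D → A → C → E: 5+11+5 = 21
D → A → E → C: 5+8+5 = 18
D → E → C → A: 3+5+11 = 19
D → E → A → C: 3+8+11 = 22
The minimum is 18.
One shortest path: D → A → E → C.

Minimum one-way distance = 18 min.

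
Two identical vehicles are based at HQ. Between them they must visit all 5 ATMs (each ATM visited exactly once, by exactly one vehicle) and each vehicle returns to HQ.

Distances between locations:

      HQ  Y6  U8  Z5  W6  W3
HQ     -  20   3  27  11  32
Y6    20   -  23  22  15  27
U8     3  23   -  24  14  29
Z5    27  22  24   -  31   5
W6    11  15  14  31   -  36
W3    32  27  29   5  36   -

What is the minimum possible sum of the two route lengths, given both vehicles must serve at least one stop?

There are 2^4 − 1 = 15 ways to divide the 5 stops into two non-empty groups. For each, the best each vehicle can do is its own shortest tour through its group:
  {Y6} + {U8, Z5, W6, W3}: 40 + 79 = 119
  {U8} + {Y6, Z5, W6, W3}: 6 + 85 = 91
  {Y6, U8} + {Z5, W6, W3}: 46 + 79 = 125
  {Z5} + {Y6, U8, W6, W3}: 54 + 85 = 139
  {Y6, Z5} + {U8, W6, W3}: 69 + 79 = 148
  {U8, Z5} + {Y6, W6, W3}: 54 + 85 = 139
  … (15 splits in total)
Best: vehicle 1 HQ → U8 → HQ = 6; vehicle 2 HQ → Z5 → W3 → Y6 → W6 → HQ = 85; combined 91.

Minimum combined distance: 91.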